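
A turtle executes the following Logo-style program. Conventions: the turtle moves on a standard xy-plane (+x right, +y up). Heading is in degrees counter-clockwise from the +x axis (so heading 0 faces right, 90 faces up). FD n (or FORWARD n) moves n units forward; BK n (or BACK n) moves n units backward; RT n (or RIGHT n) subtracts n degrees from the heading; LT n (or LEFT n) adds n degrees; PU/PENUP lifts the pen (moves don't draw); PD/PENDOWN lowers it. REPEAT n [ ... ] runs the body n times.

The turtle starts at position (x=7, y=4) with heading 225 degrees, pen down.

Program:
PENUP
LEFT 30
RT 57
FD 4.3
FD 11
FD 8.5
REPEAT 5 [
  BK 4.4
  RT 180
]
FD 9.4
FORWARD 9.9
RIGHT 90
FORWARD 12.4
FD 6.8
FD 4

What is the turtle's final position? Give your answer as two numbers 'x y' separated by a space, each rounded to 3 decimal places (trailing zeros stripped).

Answer: 14.074 -18.095

Derivation:
Executing turtle program step by step:
Start: pos=(7,4), heading=225, pen down
PU: pen up
LT 30: heading 225 -> 255
RT 57: heading 255 -> 198
FD 4.3: (7,4) -> (2.91,2.671) [heading=198, move]
FD 11: (2.91,2.671) -> (-7.551,-0.728) [heading=198, move]
FD 8.5: (-7.551,-0.728) -> (-15.635,-3.355) [heading=198, move]
REPEAT 5 [
  -- iteration 1/5 --
  BK 4.4: (-15.635,-3.355) -> (-11.45,-1.995) [heading=198, move]
  RT 180: heading 198 -> 18
  -- iteration 2/5 --
  BK 4.4: (-11.45,-1.995) -> (-15.635,-3.355) [heading=18, move]
  RT 180: heading 18 -> 198
  -- iteration 3/5 --
  BK 4.4: (-15.635,-3.355) -> (-11.45,-1.995) [heading=198, move]
  RT 180: heading 198 -> 18
  -- iteration 4/5 --
  BK 4.4: (-11.45,-1.995) -> (-15.635,-3.355) [heading=18, move]
  RT 180: heading 18 -> 198
  -- iteration 5/5 --
  BK 4.4: (-15.635,-3.355) -> (-11.45,-1.995) [heading=198, move]
  RT 180: heading 198 -> 18
]
FD 9.4: (-11.45,-1.995) -> (-2.511,0.91) [heading=18, move]
FD 9.9: (-2.511,0.91) -> (6.905,3.969) [heading=18, move]
RT 90: heading 18 -> 288
FD 12.4: (6.905,3.969) -> (10.737,-7.824) [heading=288, move]
FD 6.8: (10.737,-7.824) -> (12.838,-14.291) [heading=288, move]
FD 4: (12.838,-14.291) -> (14.074,-18.095) [heading=288, move]
Final: pos=(14.074,-18.095), heading=288, 0 segment(s) drawn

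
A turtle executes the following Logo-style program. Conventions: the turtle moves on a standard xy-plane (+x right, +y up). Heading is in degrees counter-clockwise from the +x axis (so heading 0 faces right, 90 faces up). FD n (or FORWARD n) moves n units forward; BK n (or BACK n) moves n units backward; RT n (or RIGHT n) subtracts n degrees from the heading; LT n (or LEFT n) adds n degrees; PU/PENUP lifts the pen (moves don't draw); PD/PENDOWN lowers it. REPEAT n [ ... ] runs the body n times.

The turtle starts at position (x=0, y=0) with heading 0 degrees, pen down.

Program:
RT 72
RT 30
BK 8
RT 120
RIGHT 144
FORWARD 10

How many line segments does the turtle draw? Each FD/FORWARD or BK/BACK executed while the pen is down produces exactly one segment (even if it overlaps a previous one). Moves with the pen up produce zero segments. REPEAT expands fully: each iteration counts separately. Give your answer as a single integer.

Executing turtle program step by step:
Start: pos=(0,0), heading=0, pen down
RT 72: heading 0 -> 288
RT 30: heading 288 -> 258
BK 8: (0,0) -> (1.663,7.825) [heading=258, draw]
RT 120: heading 258 -> 138
RT 144: heading 138 -> 354
FD 10: (1.663,7.825) -> (11.609,6.78) [heading=354, draw]
Final: pos=(11.609,6.78), heading=354, 2 segment(s) drawn
Segments drawn: 2

Answer: 2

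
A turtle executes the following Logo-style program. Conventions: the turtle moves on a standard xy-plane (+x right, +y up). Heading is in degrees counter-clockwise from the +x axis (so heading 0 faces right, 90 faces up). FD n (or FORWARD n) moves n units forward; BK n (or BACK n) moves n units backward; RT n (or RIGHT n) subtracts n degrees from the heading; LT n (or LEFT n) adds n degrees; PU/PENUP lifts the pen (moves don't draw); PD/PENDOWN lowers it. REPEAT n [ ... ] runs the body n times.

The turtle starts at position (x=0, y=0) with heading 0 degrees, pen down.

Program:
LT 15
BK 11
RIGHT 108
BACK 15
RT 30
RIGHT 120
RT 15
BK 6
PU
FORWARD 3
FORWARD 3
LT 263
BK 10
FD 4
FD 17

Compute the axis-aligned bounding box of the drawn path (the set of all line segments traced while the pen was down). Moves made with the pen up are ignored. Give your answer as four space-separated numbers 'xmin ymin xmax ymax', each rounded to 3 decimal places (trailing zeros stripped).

Executing turtle program step by step:
Start: pos=(0,0), heading=0, pen down
LT 15: heading 0 -> 15
BK 11: (0,0) -> (-10.625,-2.847) [heading=15, draw]
RT 108: heading 15 -> 267
BK 15: (-10.625,-2.847) -> (-9.84,12.132) [heading=267, draw]
RT 30: heading 267 -> 237
RT 120: heading 237 -> 117
RT 15: heading 117 -> 102
BK 6: (-9.84,12.132) -> (-8.593,6.264) [heading=102, draw]
PU: pen up
FD 3: (-8.593,6.264) -> (-9.216,9.198) [heading=102, move]
FD 3: (-9.216,9.198) -> (-9.84,12.132) [heading=102, move]
LT 263: heading 102 -> 5
BK 10: (-9.84,12.132) -> (-19.802,11.261) [heading=5, move]
FD 4: (-19.802,11.261) -> (-15.817,11.609) [heading=5, move]
FD 17: (-15.817,11.609) -> (1.118,13.091) [heading=5, move]
Final: pos=(1.118,13.091), heading=5, 3 segment(s) drawn

Segment endpoints: x in {-10.625, -9.84, -8.593, 0}, y in {-2.847, 0, 6.264, 12.132}
xmin=-10.625, ymin=-2.847, xmax=0, ymax=12.132

Answer: -10.625 -2.847 0 12.132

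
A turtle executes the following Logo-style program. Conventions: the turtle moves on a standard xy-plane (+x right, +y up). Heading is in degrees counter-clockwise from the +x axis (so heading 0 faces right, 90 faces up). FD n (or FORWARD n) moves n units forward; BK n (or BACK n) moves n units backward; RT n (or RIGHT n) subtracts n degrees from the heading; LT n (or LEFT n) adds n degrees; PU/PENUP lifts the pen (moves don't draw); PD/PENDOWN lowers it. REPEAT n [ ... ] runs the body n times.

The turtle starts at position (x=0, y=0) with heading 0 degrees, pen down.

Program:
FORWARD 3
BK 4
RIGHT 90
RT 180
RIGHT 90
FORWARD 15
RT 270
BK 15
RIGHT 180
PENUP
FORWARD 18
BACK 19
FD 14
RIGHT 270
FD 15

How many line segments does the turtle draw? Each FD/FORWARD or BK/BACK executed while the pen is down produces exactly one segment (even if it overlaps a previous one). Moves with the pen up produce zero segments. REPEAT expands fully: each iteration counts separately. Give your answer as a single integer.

Executing turtle program step by step:
Start: pos=(0,0), heading=0, pen down
FD 3: (0,0) -> (3,0) [heading=0, draw]
BK 4: (3,0) -> (-1,0) [heading=0, draw]
RT 90: heading 0 -> 270
RT 180: heading 270 -> 90
RT 90: heading 90 -> 0
FD 15: (-1,0) -> (14,0) [heading=0, draw]
RT 270: heading 0 -> 90
BK 15: (14,0) -> (14,-15) [heading=90, draw]
RT 180: heading 90 -> 270
PU: pen up
FD 18: (14,-15) -> (14,-33) [heading=270, move]
BK 19: (14,-33) -> (14,-14) [heading=270, move]
FD 14: (14,-14) -> (14,-28) [heading=270, move]
RT 270: heading 270 -> 0
FD 15: (14,-28) -> (29,-28) [heading=0, move]
Final: pos=(29,-28), heading=0, 4 segment(s) drawn
Segments drawn: 4

Answer: 4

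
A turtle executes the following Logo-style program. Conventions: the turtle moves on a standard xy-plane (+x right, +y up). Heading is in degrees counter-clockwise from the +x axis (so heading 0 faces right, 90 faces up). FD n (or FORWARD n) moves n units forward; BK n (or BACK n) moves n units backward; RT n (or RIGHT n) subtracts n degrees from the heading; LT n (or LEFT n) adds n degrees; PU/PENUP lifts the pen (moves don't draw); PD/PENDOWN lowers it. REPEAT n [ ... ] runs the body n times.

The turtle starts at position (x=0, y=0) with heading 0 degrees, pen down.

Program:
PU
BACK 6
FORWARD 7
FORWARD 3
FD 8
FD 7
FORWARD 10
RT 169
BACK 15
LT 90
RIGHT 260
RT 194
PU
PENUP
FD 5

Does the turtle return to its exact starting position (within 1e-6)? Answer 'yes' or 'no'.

Executing turtle program step by step:
Start: pos=(0,0), heading=0, pen down
PU: pen up
BK 6: (0,0) -> (-6,0) [heading=0, move]
FD 7: (-6,0) -> (1,0) [heading=0, move]
FD 3: (1,0) -> (4,0) [heading=0, move]
FD 8: (4,0) -> (12,0) [heading=0, move]
FD 7: (12,0) -> (19,0) [heading=0, move]
FD 10: (19,0) -> (29,0) [heading=0, move]
RT 169: heading 0 -> 191
BK 15: (29,0) -> (43.724,2.862) [heading=191, move]
LT 90: heading 191 -> 281
RT 260: heading 281 -> 21
RT 194: heading 21 -> 187
PU: pen up
PU: pen up
FD 5: (43.724,2.862) -> (38.762,2.253) [heading=187, move]
Final: pos=(38.762,2.253), heading=187, 0 segment(s) drawn

Start position: (0, 0)
Final position: (38.762, 2.253)
Distance = 38.827; >= 1e-6 -> NOT closed

Answer: no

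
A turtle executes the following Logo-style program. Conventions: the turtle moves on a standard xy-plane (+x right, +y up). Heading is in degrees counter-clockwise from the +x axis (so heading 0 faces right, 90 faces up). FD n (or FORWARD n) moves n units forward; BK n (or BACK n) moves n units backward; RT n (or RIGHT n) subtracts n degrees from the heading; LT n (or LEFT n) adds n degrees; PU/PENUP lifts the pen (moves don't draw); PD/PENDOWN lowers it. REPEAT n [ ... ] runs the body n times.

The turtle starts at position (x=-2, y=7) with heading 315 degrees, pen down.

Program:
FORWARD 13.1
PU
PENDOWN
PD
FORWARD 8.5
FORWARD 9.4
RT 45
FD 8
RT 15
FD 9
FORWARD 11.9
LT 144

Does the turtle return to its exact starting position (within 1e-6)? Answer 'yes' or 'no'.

Executing turtle program step by step:
Start: pos=(-2,7), heading=315, pen down
FD 13.1: (-2,7) -> (7.263,-2.263) [heading=315, draw]
PU: pen up
PD: pen down
PD: pen down
FD 8.5: (7.263,-2.263) -> (13.274,-8.274) [heading=315, draw]
FD 9.4: (13.274,-8.274) -> (19.92,-14.92) [heading=315, draw]
RT 45: heading 315 -> 270
FD 8: (19.92,-14.92) -> (19.92,-22.92) [heading=270, draw]
RT 15: heading 270 -> 255
FD 9: (19.92,-22.92) -> (17.591,-31.614) [heading=255, draw]
FD 11.9: (17.591,-31.614) -> (14.511,-43.108) [heading=255, draw]
LT 144: heading 255 -> 39
Final: pos=(14.511,-43.108), heading=39, 6 segment(s) drawn

Start position: (-2, 7)
Final position: (14.511, -43.108)
Distance = 52.758; >= 1e-6 -> NOT closed

Answer: no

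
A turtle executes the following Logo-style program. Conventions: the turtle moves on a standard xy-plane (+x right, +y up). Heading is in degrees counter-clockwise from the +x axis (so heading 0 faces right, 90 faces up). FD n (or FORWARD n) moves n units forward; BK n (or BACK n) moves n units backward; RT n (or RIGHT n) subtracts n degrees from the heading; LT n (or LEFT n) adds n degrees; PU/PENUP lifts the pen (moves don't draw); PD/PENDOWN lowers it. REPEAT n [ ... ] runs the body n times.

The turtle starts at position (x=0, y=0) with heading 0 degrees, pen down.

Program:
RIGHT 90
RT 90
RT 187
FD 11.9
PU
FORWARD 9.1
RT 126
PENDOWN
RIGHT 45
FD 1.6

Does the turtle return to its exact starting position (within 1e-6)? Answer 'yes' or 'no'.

Executing turtle program step by step:
Start: pos=(0,0), heading=0, pen down
RT 90: heading 0 -> 270
RT 90: heading 270 -> 180
RT 187: heading 180 -> 353
FD 11.9: (0,0) -> (11.811,-1.45) [heading=353, draw]
PU: pen up
FD 9.1: (11.811,-1.45) -> (20.843,-2.559) [heading=353, move]
RT 126: heading 353 -> 227
PD: pen down
RT 45: heading 227 -> 182
FD 1.6: (20.843,-2.559) -> (19.244,-2.615) [heading=182, draw]
Final: pos=(19.244,-2.615), heading=182, 2 segment(s) drawn

Start position: (0, 0)
Final position: (19.244, -2.615)
Distance = 19.421; >= 1e-6 -> NOT closed

Answer: no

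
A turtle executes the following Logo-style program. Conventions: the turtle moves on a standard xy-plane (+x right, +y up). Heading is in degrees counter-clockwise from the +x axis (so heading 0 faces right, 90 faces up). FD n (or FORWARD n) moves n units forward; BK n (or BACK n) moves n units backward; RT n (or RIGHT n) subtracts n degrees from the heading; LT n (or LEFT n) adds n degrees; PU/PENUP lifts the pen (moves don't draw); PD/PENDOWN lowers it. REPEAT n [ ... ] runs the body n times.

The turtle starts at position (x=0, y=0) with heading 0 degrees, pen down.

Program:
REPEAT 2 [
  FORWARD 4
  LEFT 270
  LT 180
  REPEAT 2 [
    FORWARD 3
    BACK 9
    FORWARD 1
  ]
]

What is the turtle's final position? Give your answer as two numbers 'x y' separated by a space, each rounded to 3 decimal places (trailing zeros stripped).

Executing turtle program step by step:
Start: pos=(0,0), heading=0, pen down
REPEAT 2 [
  -- iteration 1/2 --
  FD 4: (0,0) -> (4,0) [heading=0, draw]
  LT 270: heading 0 -> 270
  LT 180: heading 270 -> 90
  REPEAT 2 [
    -- iteration 1/2 --
    FD 3: (4,0) -> (4,3) [heading=90, draw]
    BK 9: (4,3) -> (4,-6) [heading=90, draw]
    FD 1: (4,-6) -> (4,-5) [heading=90, draw]
    -- iteration 2/2 --
    FD 3: (4,-5) -> (4,-2) [heading=90, draw]
    BK 9: (4,-2) -> (4,-11) [heading=90, draw]
    FD 1: (4,-11) -> (4,-10) [heading=90, draw]
  ]
  -- iteration 2/2 --
  FD 4: (4,-10) -> (4,-6) [heading=90, draw]
  LT 270: heading 90 -> 0
  LT 180: heading 0 -> 180
  REPEAT 2 [
    -- iteration 1/2 --
    FD 3: (4,-6) -> (1,-6) [heading=180, draw]
    BK 9: (1,-6) -> (10,-6) [heading=180, draw]
    FD 1: (10,-6) -> (9,-6) [heading=180, draw]
    -- iteration 2/2 --
    FD 3: (9,-6) -> (6,-6) [heading=180, draw]
    BK 9: (6,-6) -> (15,-6) [heading=180, draw]
    FD 1: (15,-6) -> (14,-6) [heading=180, draw]
  ]
]
Final: pos=(14,-6), heading=180, 14 segment(s) drawn

Answer: 14 -6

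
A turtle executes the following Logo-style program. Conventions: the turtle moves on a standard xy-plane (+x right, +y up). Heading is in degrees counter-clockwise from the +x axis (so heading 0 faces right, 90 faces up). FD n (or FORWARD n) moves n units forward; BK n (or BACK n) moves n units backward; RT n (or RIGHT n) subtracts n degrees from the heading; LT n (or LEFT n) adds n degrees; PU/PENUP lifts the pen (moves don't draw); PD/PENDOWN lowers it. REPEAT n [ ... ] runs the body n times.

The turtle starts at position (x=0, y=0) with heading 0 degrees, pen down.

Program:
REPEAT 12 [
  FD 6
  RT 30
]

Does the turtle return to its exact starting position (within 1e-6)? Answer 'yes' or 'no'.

Executing turtle program step by step:
Start: pos=(0,0), heading=0, pen down
REPEAT 12 [
  -- iteration 1/12 --
  FD 6: (0,0) -> (6,0) [heading=0, draw]
  RT 30: heading 0 -> 330
  -- iteration 2/12 --
  FD 6: (6,0) -> (11.196,-3) [heading=330, draw]
  RT 30: heading 330 -> 300
  -- iteration 3/12 --
  FD 6: (11.196,-3) -> (14.196,-8.196) [heading=300, draw]
  RT 30: heading 300 -> 270
  -- iteration 4/12 --
  FD 6: (14.196,-8.196) -> (14.196,-14.196) [heading=270, draw]
  RT 30: heading 270 -> 240
  -- iteration 5/12 --
  FD 6: (14.196,-14.196) -> (11.196,-19.392) [heading=240, draw]
  RT 30: heading 240 -> 210
  -- iteration 6/12 --
  FD 6: (11.196,-19.392) -> (6,-22.392) [heading=210, draw]
  RT 30: heading 210 -> 180
  -- iteration 7/12 --
  FD 6: (6,-22.392) -> (0,-22.392) [heading=180, draw]
  RT 30: heading 180 -> 150
  -- iteration 8/12 --
  FD 6: (0,-22.392) -> (-5.196,-19.392) [heading=150, draw]
  RT 30: heading 150 -> 120
  -- iteration 9/12 --
  FD 6: (-5.196,-19.392) -> (-8.196,-14.196) [heading=120, draw]
  RT 30: heading 120 -> 90
  -- iteration 10/12 --
  FD 6: (-8.196,-14.196) -> (-8.196,-8.196) [heading=90, draw]
  RT 30: heading 90 -> 60
  -- iteration 11/12 --
  FD 6: (-8.196,-8.196) -> (-5.196,-3) [heading=60, draw]
  RT 30: heading 60 -> 30
  -- iteration 12/12 --
  FD 6: (-5.196,-3) -> (0,0) [heading=30, draw]
  RT 30: heading 30 -> 0
]
Final: pos=(0,0), heading=0, 12 segment(s) drawn

Start position: (0, 0)
Final position: (0, 0)
Distance = 0; < 1e-6 -> CLOSED

Answer: yes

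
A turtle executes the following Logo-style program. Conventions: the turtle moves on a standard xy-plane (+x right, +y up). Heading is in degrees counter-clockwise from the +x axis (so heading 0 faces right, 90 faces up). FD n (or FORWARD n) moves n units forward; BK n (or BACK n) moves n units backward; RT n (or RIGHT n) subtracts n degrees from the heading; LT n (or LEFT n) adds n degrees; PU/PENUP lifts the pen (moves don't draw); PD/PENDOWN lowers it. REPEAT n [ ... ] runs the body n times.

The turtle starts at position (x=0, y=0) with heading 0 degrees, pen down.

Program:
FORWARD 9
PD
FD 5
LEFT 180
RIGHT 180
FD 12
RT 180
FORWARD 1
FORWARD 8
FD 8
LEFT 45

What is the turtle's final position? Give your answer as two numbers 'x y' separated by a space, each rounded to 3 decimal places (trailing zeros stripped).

Answer: 9 0

Derivation:
Executing turtle program step by step:
Start: pos=(0,0), heading=0, pen down
FD 9: (0,0) -> (9,0) [heading=0, draw]
PD: pen down
FD 5: (9,0) -> (14,0) [heading=0, draw]
LT 180: heading 0 -> 180
RT 180: heading 180 -> 0
FD 12: (14,0) -> (26,0) [heading=0, draw]
RT 180: heading 0 -> 180
FD 1: (26,0) -> (25,0) [heading=180, draw]
FD 8: (25,0) -> (17,0) [heading=180, draw]
FD 8: (17,0) -> (9,0) [heading=180, draw]
LT 45: heading 180 -> 225
Final: pos=(9,0), heading=225, 6 segment(s) drawn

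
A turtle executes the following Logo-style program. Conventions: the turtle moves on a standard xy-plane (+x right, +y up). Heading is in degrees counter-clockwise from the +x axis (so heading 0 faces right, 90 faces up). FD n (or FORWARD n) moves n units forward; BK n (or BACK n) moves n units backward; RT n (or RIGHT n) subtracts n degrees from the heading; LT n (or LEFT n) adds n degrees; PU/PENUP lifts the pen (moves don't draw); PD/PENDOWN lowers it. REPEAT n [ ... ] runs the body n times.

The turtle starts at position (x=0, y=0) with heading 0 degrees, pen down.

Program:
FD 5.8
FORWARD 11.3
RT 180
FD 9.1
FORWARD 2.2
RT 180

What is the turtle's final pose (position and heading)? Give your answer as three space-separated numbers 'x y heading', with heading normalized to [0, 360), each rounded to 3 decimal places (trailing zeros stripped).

Answer: 5.8 0 0

Derivation:
Executing turtle program step by step:
Start: pos=(0,0), heading=0, pen down
FD 5.8: (0,0) -> (5.8,0) [heading=0, draw]
FD 11.3: (5.8,0) -> (17.1,0) [heading=0, draw]
RT 180: heading 0 -> 180
FD 9.1: (17.1,0) -> (8,0) [heading=180, draw]
FD 2.2: (8,0) -> (5.8,0) [heading=180, draw]
RT 180: heading 180 -> 0
Final: pos=(5.8,0), heading=0, 4 segment(s) drawn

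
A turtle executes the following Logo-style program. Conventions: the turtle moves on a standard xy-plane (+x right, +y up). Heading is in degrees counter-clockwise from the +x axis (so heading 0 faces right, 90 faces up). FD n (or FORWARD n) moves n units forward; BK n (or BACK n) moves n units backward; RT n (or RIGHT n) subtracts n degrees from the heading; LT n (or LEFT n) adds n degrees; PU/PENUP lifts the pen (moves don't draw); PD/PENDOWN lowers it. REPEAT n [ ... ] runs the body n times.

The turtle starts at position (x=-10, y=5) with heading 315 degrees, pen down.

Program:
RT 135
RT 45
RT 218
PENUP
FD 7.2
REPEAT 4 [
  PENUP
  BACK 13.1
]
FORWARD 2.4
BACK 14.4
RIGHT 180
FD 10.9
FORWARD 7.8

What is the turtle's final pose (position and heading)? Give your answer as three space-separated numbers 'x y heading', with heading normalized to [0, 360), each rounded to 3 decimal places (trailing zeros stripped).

Answer: -19.25 80.334 97

Derivation:
Executing turtle program step by step:
Start: pos=(-10,5), heading=315, pen down
RT 135: heading 315 -> 180
RT 45: heading 180 -> 135
RT 218: heading 135 -> 277
PU: pen up
FD 7.2: (-10,5) -> (-9.123,-2.146) [heading=277, move]
REPEAT 4 [
  -- iteration 1/4 --
  PU: pen up
  BK 13.1: (-9.123,-2.146) -> (-10.719,10.856) [heading=277, move]
  -- iteration 2/4 --
  PU: pen up
  BK 13.1: (-10.719,10.856) -> (-12.316,23.858) [heading=277, move]
  -- iteration 3/4 --
  PU: pen up
  BK 13.1: (-12.316,23.858) -> (-13.912,36.861) [heading=277, move]
  -- iteration 4/4 --
  PU: pen up
  BK 13.1: (-13.912,36.861) -> (-15.508,49.863) [heading=277, move]
]
FD 2.4: (-15.508,49.863) -> (-15.216,47.481) [heading=277, move]
BK 14.4: (-15.216,47.481) -> (-16.971,61.774) [heading=277, move]
RT 180: heading 277 -> 97
FD 10.9: (-16.971,61.774) -> (-18.299,72.592) [heading=97, move]
FD 7.8: (-18.299,72.592) -> (-19.25,80.334) [heading=97, move]
Final: pos=(-19.25,80.334), heading=97, 0 segment(s) drawn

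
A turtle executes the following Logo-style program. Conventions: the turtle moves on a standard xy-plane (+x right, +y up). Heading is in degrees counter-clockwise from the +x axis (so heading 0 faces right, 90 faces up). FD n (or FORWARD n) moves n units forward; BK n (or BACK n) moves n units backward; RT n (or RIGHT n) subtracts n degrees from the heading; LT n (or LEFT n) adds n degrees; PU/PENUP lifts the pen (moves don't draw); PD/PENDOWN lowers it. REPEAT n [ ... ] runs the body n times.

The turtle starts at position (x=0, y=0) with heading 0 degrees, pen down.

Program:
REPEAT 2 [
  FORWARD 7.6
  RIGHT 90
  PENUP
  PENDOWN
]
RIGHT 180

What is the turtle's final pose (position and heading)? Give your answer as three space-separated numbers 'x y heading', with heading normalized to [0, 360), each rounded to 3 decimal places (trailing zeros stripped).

Answer: 7.6 -7.6 0

Derivation:
Executing turtle program step by step:
Start: pos=(0,0), heading=0, pen down
REPEAT 2 [
  -- iteration 1/2 --
  FD 7.6: (0,0) -> (7.6,0) [heading=0, draw]
  RT 90: heading 0 -> 270
  PU: pen up
  PD: pen down
  -- iteration 2/2 --
  FD 7.6: (7.6,0) -> (7.6,-7.6) [heading=270, draw]
  RT 90: heading 270 -> 180
  PU: pen up
  PD: pen down
]
RT 180: heading 180 -> 0
Final: pos=(7.6,-7.6), heading=0, 2 segment(s) drawn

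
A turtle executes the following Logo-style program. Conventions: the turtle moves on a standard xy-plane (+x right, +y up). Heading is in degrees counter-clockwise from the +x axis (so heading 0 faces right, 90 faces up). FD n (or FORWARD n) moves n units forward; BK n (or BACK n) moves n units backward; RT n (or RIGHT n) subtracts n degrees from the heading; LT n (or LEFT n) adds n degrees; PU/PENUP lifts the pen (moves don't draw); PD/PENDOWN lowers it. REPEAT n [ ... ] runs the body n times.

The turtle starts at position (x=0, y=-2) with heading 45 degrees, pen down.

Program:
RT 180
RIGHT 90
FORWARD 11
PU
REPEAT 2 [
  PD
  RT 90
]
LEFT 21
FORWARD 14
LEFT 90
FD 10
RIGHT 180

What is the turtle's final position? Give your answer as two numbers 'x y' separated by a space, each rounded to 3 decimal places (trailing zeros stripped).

Answer: 9.079 9.219

Derivation:
Executing turtle program step by step:
Start: pos=(0,-2), heading=45, pen down
RT 180: heading 45 -> 225
RT 90: heading 225 -> 135
FD 11: (0,-2) -> (-7.778,5.778) [heading=135, draw]
PU: pen up
REPEAT 2 [
  -- iteration 1/2 --
  PD: pen down
  RT 90: heading 135 -> 45
  -- iteration 2/2 --
  PD: pen down
  RT 90: heading 45 -> 315
]
LT 21: heading 315 -> 336
FD 14: (-7.778,5.778) -> (5.011,0.084) [heading=336, draw]
LT 90: heading 336 -> 66
FD 10: (5.011,0.084) -> (9.079,9.219) [heading=66, draw]
RT 180: heading 66 -> 246
Final: pos=(9.079,9.219), heading=246, 3 segment(s) drawn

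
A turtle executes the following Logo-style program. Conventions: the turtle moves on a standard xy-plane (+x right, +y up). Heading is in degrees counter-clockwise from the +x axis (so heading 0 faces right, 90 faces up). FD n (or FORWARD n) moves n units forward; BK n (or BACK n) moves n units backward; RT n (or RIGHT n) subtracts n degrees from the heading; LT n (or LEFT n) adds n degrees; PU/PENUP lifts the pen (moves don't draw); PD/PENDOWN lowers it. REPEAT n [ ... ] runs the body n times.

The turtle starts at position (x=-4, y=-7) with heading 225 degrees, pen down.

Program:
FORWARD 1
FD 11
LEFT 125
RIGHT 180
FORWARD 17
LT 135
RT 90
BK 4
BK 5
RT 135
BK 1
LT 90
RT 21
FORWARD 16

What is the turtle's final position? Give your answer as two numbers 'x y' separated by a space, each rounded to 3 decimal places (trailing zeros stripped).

Answer: -35.743 -0.115

Derivation:
Executing turtle program step by step:
Start: pos=(-4,-7), heading=225, pen down
FD 1: (-4,-7) -> (-4.707,-7.707) [heading=225, draw]
FD 11: (-4.707,-7.707) -> (-12.485,-15.485) [heading=225, draw]
LT 125: heading 225 -> 350
RT 180: heading 350 -> 170
FD 17: (-12.485,-15.485) -> (-29.227,-12.533) [heading=170, draw]
LT 135: heading 170 -> 305
RT 90: heading 305 -> 215
BK 4: (-29.227,-12.533) -> (-25.95,-10.239) [heading=215, draw]
BK 5: (-25.95,-10.239) -> (-21.855,-7.371) [heading=215, draw]
RT 135: heading 215 -> 80
BK 1: (-21.855,-7.371) -> (-22.028,-8.356) [heading=80, draw]
LT 90: heading 80 -> 170
RT 21: heading 170 -> 149
FD 16: (-22.028,-8.356) -> (-35.743,-0.115) [heading=149, draw]
Final: pos=(-35.743,-0.115), heading=149, 7 segment(s) drawn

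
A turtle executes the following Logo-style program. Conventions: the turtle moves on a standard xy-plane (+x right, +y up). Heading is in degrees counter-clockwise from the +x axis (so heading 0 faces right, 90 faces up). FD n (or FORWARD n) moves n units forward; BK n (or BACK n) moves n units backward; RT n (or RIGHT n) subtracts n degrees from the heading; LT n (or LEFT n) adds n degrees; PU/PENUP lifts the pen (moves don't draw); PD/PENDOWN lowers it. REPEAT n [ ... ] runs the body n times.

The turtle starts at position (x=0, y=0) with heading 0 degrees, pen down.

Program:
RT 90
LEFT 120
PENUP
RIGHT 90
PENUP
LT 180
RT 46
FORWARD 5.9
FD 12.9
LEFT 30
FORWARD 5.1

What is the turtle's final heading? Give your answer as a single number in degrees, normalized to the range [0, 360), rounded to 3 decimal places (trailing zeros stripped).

Executing turtle program step by step:
Start: pos=(0,0), heading=0, pen down
RT 90: heading 0 -> 270
LT 120: heading 270 -> 30
PU: pen up
RT 90: heading 30 -> 300
PU: pen up
LT 180: heading 300 -> 120
RT 46: heading 120 -> 74
FD 5.9: (0,0) -> (1.626,5.671) [heading=74, move]
FD 12.9: (1.626,5.671) -> (5.182,18.072) [heading=74, move]
LT 30: heading 74 -> 104
FD 5.1: (5.182,18.072) -> (3.948,23.02) [heading=104, move]
Final: pos=(3.948,23.02), heading=104, 0 segment(s) drawn

Answer: 104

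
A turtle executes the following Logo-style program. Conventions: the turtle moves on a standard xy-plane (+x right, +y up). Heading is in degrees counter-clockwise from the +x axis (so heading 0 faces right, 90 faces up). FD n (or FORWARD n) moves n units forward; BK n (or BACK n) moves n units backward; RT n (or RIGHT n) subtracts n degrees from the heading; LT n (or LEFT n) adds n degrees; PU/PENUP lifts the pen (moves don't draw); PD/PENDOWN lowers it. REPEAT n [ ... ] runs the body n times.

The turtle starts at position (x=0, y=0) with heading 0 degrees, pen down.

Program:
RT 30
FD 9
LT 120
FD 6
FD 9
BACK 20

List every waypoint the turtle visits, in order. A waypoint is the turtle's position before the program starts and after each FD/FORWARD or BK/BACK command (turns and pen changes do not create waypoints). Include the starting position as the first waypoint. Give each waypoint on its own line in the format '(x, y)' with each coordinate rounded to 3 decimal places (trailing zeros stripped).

Executing turtle program step by step:
Start: pos=(0,0), heading=0, pen down
RT 30: heading 0 -> 330
FD 9: (0,0) -> (7.794,-4.5) [heading=330, draw]
LT 120: heading 330 -> 90
FD 6: (7.794,-4.5) -> (7.794,1.5) [heading=90, draw]
FD 9: (7.794,1.5) -> (7.794,10.5) [heading=90, draw]
BK 20: (7.794,10.5) -> (7.794,-9.5) [heading=90, draw]
Final: pos=(7.794,-9.5), heading=90, 4 segment(s) drawn
Waypoints (5 total):
(0, 0)
(7.794, -4.5)
(7.794, 1.5)
(7.794, 10.5)
(7.794, -9.5)

Answer: (0, 0)
(7.794, -4.5)
(7.794, 1.5)
(7.794, 10.5)
(7.794, -9.5)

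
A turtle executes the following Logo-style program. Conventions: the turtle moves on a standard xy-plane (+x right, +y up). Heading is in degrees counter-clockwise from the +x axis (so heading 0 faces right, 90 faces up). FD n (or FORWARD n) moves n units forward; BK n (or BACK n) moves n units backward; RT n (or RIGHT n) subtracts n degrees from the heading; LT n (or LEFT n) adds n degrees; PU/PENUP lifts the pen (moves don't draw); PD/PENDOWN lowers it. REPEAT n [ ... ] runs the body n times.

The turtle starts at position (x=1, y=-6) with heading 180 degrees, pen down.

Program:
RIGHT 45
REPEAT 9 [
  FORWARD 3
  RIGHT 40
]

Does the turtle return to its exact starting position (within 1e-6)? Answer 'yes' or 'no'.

Executing turtle program step by step:
Start: pos=(1,-6), heading=180, pen down
RT 45: heading 180 -> 135
REPEAT 9 [
  -- iteration 1/9 --
  FD 3: (1,-6) -> (-1.121,-3.879) [heading=135, draw]
  RT 40: heading 135 -> 95
  -- iteration 2/9 --
  FD 3: (-1.121,-3.879) -> (-1.383,-0.89) [heading=95, draw]
  RT 40: heading 95 -> 55
  -- iteration 3/9 --
  FD 3: (-1.383,-0.89) -> (0.338,1.567) [heading=55, draw]
  RT 40: heading 55 -> 15
  -- iteration 4/9 --
  FD 3: (0.338,1.567) -> (3.236,2.344) [heading=15, draw]
  RT 40: heading 15 -> 335
  -- iteration 5/9 --
  FD 3: (3.236,2.344) -> (5.955,1.076) [heading=335, draw]
  RT 40: heading 335 -> 295
  -- iteration 6/9 --
  FD 3: (5.955,1.076) -> (7.222,-1.643) [heading=295, draw]
  RT 40: heading 295 -> 255
  -- iteration 7/9 --
  FD 3: (7.222,-1.643) -> (6.446,-4.541) [heading=255, draw]
  RT 40: heading 255 -> 215
  -- iteration 8/9 --
  FD 3: (6.446,-4.541) -> (3.989,-6.261) [heading=215, draw]
  RT 40: heading 215 -> 175
  -- iteration 9/9 --
  FD 3: (3.989,-6.261) -> (1,-6) [heading=175, draw]
  RT 40: heading 175 -> 135
]
Final: pos=(1,-6), heading=135, 9 segment(s) drawn

Start position: (1, -6)
Final position: (1, -6)
Distance = 0; < 1e-6 -> CLOSED

Answer: yes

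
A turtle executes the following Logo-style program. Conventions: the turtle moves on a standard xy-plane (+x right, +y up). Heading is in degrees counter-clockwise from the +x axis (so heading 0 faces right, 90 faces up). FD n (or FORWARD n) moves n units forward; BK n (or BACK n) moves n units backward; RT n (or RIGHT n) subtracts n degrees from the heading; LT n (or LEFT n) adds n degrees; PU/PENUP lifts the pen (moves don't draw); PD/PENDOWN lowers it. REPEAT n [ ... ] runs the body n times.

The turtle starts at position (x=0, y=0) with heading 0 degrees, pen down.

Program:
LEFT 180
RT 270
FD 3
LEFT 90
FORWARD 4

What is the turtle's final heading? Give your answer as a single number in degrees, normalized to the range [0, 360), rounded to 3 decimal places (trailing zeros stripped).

Answer: 0

Derivation:
Executing turtle program step by step:
Start: pos=(0,0), heading=0, pen down
LT 180: heading 0 -> 180
RT 270: heading 180 -> 270
FD 3: (0,0) -> (0,-3) [heading=270, draw]
LT 90: heading 270 -> 0
FD 4: (0,-3) -> (4,-3) [heading=0, draw]
Final: pos=(4,-3), heading=0, 2 segment(s) drawn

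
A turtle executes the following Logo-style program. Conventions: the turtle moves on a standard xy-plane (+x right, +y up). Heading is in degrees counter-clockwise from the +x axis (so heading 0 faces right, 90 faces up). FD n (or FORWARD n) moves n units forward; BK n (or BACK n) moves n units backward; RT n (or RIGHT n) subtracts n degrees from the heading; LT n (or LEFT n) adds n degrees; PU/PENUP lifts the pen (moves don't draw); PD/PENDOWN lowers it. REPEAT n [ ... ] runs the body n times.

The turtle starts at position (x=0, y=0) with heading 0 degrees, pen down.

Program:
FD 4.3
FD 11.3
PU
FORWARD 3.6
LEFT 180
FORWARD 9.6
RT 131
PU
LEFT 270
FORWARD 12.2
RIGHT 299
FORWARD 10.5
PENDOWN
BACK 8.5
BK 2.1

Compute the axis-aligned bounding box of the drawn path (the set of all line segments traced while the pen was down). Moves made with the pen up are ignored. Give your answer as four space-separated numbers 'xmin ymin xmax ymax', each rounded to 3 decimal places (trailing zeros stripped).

Answer: 0 -8.038 28.674 0

Derivation:
Executing turtle program step by step:
Start: pos=(0,0), heading=0, pen down
FD 4.3: (0,0) -> (4.3,0) [heading=0, draw]
FD 11.3: (4.3,0) -> (15.6,0) [heading=0, draw]
PU: pen up
FD 3.6: (15.6,0) -> (19.2,0) [heading=0, move]
LT 180: heading 0 -> 180
FD 9.6: (19.2,0) -> (9.6,0) [heading=180, move]
RT 131: heading 180 -> 49
PU: pen up
LT 270: heading 49 -> 319
FD 12.2: (9.6,0) -> (18.807,-8.004) [heading=319, move]
RT 299: heading 319 -> 20
FD 10.5: (18.807,-8.004) -> (28.674,-4.413) [heading=20, move]
PD: pen down
BK 8.5: (28.674,-4.413) -> (20.687,-7.32) [heading=20, draw]
BK 2.1: (20.687,-7.32) -> (18.713,-8.038) [heading=20, draw]
Final: pos=(18.713,-8.038), heading=20, 4 segment(s) drawn

Segment endpoints: x in {0, 4.3, 15.6, 18.713, 20.687, 28.674}, y in {-8.038, -7.32, -4.413, 0}
xmin=0, ymin=-8.038, xmax=28.674, ymax=0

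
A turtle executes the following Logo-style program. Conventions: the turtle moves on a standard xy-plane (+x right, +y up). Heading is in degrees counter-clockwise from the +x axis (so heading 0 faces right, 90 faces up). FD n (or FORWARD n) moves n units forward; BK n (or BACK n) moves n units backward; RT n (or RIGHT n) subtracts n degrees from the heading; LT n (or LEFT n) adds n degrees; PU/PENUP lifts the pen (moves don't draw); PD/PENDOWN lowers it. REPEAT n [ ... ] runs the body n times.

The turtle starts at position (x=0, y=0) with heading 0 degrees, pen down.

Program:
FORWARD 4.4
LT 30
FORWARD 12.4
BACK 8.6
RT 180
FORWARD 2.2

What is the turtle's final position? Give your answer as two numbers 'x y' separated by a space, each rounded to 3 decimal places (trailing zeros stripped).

Executing turtle program step by step:
Start: pos=(0,0), heading=0, pen down
FD 4.4: (0,0) -> (4.4,0) [heading=0, draw]
LT 30: heading 0 -> 30
FD 12.4: (4.4,0) -> (15.139,6.2) [heading=30, draw]
BK 8.6: (15.139,6.2) -> (7.691,1.9) [heading=30, draw]
RT 180: heading 30 -> 210
FD 2.2: (7.691,1.9) -> (5.786,0.8) [heading=210, draw]
Final: pos=(5.786,0.8), heading=210, 4 segment(s) drawn

Answer: 5.786 0.8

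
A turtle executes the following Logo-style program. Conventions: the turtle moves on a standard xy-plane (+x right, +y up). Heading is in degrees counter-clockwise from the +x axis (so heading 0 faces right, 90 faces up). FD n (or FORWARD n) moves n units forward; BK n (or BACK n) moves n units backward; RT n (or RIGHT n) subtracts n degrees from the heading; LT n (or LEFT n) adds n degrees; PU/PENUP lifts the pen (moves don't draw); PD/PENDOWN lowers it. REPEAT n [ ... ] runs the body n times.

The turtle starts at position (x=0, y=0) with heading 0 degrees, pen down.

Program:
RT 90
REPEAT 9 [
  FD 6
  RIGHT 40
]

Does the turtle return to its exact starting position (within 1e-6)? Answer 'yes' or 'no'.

Executing turtle program step by step:
Start: pos=(0,0), heading=0, pen down
RT 90: heading 0 -> 270
REPEAT 9 [
  -- iteration 1/9 --
  FD 6: (0,0) -> (0,-6) [heading=270, draw]
  RT 40: heading 270 -> 230
  -- iteration 2/9 --
  FD 6: (0,-6) -> (-3.857,-10.596) [heading=230, draw]
  RT 40: heading 230 -> 190
  -- iteration 3/9 --
  FD 6: (-3.857,-10.596) -> (-9.766,-11.638) [heading=190, draw]
  RT 40: heading 190 -> 150
  -- iteration 4/9 --
  FD 6: (-9.766,-11.638) -> (-14.962,-8.638) [heading=150, draw]
  RT 40: heading 150 -> 110
  -- iteration 5/9 --
  FD 6: (-14.962,-8.638) -> (-17.014,-3) [heading=110, draw]
  RT 40: heading 110 -> 70
  -- iteration 6/9 --
  FD 6: (-17.014,-3) -> (-14.962,2.638) [heading=70, draw]
  RT 40: heading 70 -> 30
  -- iteration 7/9 --
  FD 6: (-14.962,2.638) -> (-9.766,5.638) [heading=30, draw]
  RT 40: heading 30 -> 350
  -- iteration 8/9 --
  FD 6: (-9.766,5.638) -> (-3.857,4.596) [heading=350, draw]
  RT 40: heading 350 -> 310
  -- iteration 9/9 --
  FD 6: (-3.857,4.596) -> (0,0) [heading=310, draw]
  RT 40: heading 310 -> 270
]
Final: pos=(0,0), heading=270, 9 segment(s) drawn

Start position: (0, 0)
Final position: (0, 0)
Distance = 0; < 1e-6 -> CLOSED

Answer: yes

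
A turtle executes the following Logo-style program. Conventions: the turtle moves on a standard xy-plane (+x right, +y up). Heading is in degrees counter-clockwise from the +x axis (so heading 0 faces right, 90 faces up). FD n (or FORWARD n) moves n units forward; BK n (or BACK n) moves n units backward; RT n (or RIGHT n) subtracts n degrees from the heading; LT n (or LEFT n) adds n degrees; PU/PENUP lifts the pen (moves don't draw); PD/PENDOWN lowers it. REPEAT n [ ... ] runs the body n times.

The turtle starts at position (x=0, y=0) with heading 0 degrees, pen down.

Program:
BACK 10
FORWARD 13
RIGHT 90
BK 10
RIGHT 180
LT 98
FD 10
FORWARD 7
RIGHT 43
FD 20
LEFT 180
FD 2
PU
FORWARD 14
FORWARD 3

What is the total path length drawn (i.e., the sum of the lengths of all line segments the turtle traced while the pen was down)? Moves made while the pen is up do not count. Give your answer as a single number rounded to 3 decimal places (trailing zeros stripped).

Executing turtle program step by step:
Start: pos=(0,0), heading=0, pen down
BK 10: (0,0) -> (-10,0) [heading=0, draw]
FD 13: (-10,0) -> (3,0) [heading=0, draw]
RT 90: heading 0 -> 270
BK 10: (3,0) -> (3,10) [heading=270, draw]
RT 180: heading 270 -> 90
LT 98: heading 90 -> 188
FD 10: (3,10) -> (-6.903,8.608) [heading=188, draw]
FD 7: (-6.903,8.608) -> (-13.835,7.634) [heading=188, draw]
RT 43: heading 188 -> 145
FD 20: (-13.835,7.634) -> (-30.218,19.106) [heading=145, draw]
LT 180: heading 145 -> 325
FD 2: (-30.218,19.106) -> (-28.579,17.958) [heading=325, draw]
PU: pen up
FD 14: (-28.579,17.958) -> (-17.111,9.928) [heading=325, move]
FD 3: (-17.111,9.928) -> (-14.654,8.208) [heading=325, move]
Final: pos=(-14.654,8.208), heading=325, 7 segment(s) drawn

Segment lengths:
  seg 1: (0,0) -> (-10,0), length = 10
  seg 2: (-10,0) -> (3,0), length = 13
  seg 3: (3,0) -> (3,10), length = 10
  seg 4: (3,10) -> (-6.903,8.608), length = 10
  seg 5: (-6.903,8.608) -> (-13.835,7.634), length = 7
  seg 6: (-13.835,7.634) -> (-30.218,19.106), length = 20
  seg 7: (-30.218,19.106) -> (-28.579,17.958), length = 2
Total = 72

Answer: 72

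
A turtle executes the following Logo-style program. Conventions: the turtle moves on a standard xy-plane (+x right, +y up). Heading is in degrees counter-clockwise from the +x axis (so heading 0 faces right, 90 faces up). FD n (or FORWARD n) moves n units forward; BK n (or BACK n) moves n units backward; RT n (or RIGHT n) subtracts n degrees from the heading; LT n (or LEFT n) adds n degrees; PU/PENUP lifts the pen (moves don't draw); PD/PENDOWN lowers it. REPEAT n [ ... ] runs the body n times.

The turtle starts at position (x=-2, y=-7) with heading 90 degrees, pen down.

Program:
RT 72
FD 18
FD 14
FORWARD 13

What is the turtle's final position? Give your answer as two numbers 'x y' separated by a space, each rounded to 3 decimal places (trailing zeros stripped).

Answer: 40.798 6.906

Derivation:
Executing turtle program step by step:
Start: pos=(-2,-7), heading=90, pen down
RT 72: heading 90 -> 18
FD 18: (-2,-7) -> (15.119,-1.438) [heading=18, draw]
FD 14: (15.119,-1.438) -> (28.434,2.889) [heading=18, draw]
FD 13: (28.434,2.889) -> (40.798,6.906) [heading=18, draw]
Final: pos=(40.798,6.906), heading=18, 3 segment(s) drawn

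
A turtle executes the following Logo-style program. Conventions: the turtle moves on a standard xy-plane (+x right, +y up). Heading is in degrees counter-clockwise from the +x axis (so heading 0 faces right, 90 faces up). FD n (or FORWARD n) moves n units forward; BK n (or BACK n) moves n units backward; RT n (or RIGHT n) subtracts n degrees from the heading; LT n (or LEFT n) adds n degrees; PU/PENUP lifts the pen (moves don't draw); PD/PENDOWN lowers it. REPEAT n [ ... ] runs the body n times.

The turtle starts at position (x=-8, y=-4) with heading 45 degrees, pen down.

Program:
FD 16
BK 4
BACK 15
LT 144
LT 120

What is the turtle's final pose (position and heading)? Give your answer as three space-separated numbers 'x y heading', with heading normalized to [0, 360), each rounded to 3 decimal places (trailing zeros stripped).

Answer: -10.121 -6.121 309

Derivation:
Executing turtle program step by step:
Start: pos=(-8,-4), heading=45, pen down
FD 16: (-8,-4) -> (3.314,7.314) [heading=45, draw]
BK 4: (3.314,7.314) -> (0.485,4.485) [heading=45, draw]
BK 15: (0.485,4.485) -> (-10.121,-6.121) [heading=45, draw]
LT 144: heading 45 -> 189
LT 120: heading 189 -> 309
Final: pos=(-10.121,-6.121), heading=309, 3 segment(s) drawn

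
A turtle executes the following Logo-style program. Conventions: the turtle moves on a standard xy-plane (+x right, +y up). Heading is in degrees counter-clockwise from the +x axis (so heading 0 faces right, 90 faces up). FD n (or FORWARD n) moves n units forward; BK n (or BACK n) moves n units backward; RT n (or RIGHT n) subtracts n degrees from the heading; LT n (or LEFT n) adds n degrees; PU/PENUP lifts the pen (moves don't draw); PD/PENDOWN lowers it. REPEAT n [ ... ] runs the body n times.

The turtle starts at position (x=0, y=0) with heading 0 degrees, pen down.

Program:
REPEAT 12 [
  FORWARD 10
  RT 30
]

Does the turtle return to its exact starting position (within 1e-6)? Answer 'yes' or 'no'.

Executing turtle program step by step:
Start: pos=(0,0), heading=0, pen down
REPEAT 12 [
  -- iteration 1/12 --
  FD 10: (0,0) -> (10,0) [heading=0, draw]
  RT 30: heading 0 -> 330
  -- iteration 2/12 --
  FD 10: (10,0) -> (18.66,-5) [heading=330, draw]
  RT 30: heading 330 -> 300
  -- iteration 3/12 --
  FD 10: (18.66,-5) -> (23.66,-13.66) [heading=300, draw]
  RT 30: heading 300 -> 270
  -- iteration 4/12 --
  FD 10: (23.66,-13.66) -> (23.66,-23.66) [heading=270, draw]
  RT 30: heading 270 -> 240
  -- iteration 5/12 --
  FD 10: (23.66,-23.66) -> (18.66,-32.321) [heading=240, draw]
  RT 30: heading 240 -> 210
  -- iteration 6/12 --
  FD 10: (18.66,-32.321) -> (10,-37.321) [heading=210, draw]
  RT 30: heading 210 -> 180
  -- iteration 7/12 --
  FD 10: (10,-37.321) -> (0,-37.321) [heading=180, draw]
  RT 30: heading 180 -> 150
  -- iteration 8/12 --
  FD 10: (0,-37.321) -> (-8.66,-32.321) [heading=150, draw]
  RT 30: heading 150 -> 120
  -- iteration 9/12 --
  FD 10: (-8.66,-32.321) -> (-13.66,-23.66) [heading=120, draw]
  RT 30: heading 120 -> 90
  -- iteration 10/12 --
  FD 10: (-13.66,-23.66) -> (-13.66,-13.66) [heading=90, draw]
  RT 30: heading 90 -> 60
  -- iteration 11/12 --
  FD 10: (-13.66,-13.66) -> (-8.66,-5) [heading=60, draw]
  RT 30: heading 60 -> 30
  -- iteration 12/12 --
  FD 10: (-8.66,-5) -> (0,0) [heading=30, draw]
  RT 30: heading 30 -> 0
]
Final: pos=(0,0), heading=0, 12 segment(s) drawn

Start position: (0, 0)
Final position: (0, 0)
Distance = 0; < 1e-6 -> CLOSED

Answer: yes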